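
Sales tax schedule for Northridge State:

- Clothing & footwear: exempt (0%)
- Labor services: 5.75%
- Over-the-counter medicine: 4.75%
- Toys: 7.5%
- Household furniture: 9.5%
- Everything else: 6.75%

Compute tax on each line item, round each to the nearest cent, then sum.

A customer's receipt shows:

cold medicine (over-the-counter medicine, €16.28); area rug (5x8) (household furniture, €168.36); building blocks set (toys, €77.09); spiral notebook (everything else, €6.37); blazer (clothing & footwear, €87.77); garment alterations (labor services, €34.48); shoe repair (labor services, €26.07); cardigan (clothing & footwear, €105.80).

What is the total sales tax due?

€26.45

Cold medicine €16.28: over-the-counter medicine → 4.75% → €0.77
Area rug (5x8) €168.36: household furniture → 9.5% → €15.99
Building blocks set €77.09: toys → 7.5% → €5.78
Spiral notebook €6.37: everything else → 6.75% → €0.43
Blazer €87.77: clothing & footwear → 0% → €0.00
Garment alterations €34.48: labor services → 5.75% → €1.98
Shoe repair €26.07: labor services → 5.75% → €1.50
Cardigan €105.80: clothing & footwear → 0% → €0.00
Total tax = €0.77 + €15.99 + €5.78 + €0.43 + €1.98 + €1.50 = €26.45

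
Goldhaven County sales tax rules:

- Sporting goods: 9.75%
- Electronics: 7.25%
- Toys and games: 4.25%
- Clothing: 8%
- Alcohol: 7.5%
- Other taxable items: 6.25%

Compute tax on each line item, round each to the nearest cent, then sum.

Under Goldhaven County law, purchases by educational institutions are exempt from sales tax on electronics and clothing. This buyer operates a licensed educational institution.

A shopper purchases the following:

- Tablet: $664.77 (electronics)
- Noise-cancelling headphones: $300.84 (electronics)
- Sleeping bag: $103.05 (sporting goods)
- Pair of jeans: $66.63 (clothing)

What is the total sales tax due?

Tablet $664.77: electronics, buyer-exempt → 0% → $0.00
Noise-cancelling headphones $300.84: electronics, buyer-exempt → 0% → $0.00
Sleeping bag $103.05: sporting goods → 9.75% → $10.05
Pair of jeans $66.63: clothing, buyer-exempt → 0% → $0.00
Total tax = $10.05

$10.05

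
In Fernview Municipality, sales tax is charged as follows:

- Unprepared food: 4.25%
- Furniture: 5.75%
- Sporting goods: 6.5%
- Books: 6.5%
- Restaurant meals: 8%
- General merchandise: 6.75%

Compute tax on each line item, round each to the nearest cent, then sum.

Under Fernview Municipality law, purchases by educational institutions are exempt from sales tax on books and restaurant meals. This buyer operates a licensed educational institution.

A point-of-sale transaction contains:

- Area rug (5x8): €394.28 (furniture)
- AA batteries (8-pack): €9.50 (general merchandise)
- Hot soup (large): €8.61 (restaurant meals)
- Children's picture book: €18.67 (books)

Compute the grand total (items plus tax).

Area rug (5x8) €394.28: furniture → 5.75% → €22.67
AA batteries (8-pack) €9.50: general merchandise → 6.75% → €0.64
Hot soup (large) €8.61: restaurant meals, buyer-exempt → 0% → €0.00
Children's picture book €18.67: books, buyer-exempt → 0% → €0.00
Subtotal = €431.06; tax = €23.31; total due = €454.37

€454.37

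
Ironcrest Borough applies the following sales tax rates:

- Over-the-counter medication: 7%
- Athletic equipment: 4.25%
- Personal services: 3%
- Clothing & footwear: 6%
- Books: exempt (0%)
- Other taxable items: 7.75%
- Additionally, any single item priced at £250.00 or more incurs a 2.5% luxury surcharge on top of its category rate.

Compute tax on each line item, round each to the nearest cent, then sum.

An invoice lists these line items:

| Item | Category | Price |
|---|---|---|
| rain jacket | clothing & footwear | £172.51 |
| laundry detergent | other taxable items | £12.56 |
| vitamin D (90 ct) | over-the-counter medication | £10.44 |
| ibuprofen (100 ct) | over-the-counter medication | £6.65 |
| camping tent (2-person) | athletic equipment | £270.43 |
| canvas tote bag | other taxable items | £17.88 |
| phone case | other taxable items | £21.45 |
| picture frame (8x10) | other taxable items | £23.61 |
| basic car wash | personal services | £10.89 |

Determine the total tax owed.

Rain jacket £172.51: clothing & footwear → 6% → £10.35
Laundry detergent £12.56: other taxable items → 7.75% → £0.97
Vitamin D (90 ct) £10.44: over-the-counter medication → 7% → £0.73
Ibuprofen (100 ct) £6.65: over-the-counter medication → 7% → £0.47
Camping tent (2-person) £270.43: athletic equipment → 4.25% + 2.5% surcharge = 6.75% → £18.25
Canvas tote bag £17.88: other taxable items → 7.75% → £1.39
Phone case £21.45: other taxable items → 7.75% → £1.66
Picture frame (8x10) £23.61: other taxable items → 7.75% → £1.83
Basic car wash £10.89: personal services → 3% → £0.33
Total tax = £10.35 + £0.97 + £0.73 + £0.47 + £18.25 + £1.39 + £1.66 + £1.83 + £0.33 = £35.98

£35.98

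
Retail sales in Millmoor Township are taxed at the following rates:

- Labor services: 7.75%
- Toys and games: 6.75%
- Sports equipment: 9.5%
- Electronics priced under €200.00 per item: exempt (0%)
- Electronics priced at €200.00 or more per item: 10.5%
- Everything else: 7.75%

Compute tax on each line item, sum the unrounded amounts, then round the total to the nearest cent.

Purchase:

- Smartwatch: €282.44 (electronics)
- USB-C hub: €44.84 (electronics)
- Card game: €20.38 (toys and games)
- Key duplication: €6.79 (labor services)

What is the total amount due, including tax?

€386.01

Smartwatch €282.44: electronics, €200.00 or more → 10.5% → €29.6562
USB-C hub €44.84: electronics, under €200.00 → 0% → €0.00
Card game €20.38: toys and games → 6.75% → €1.37565
Key duplication €6.79: labor services → 7.75% → €0.526225
Subtotal = €354.45; unrounded tax = €31.558075 → €31.56; total due = €386.01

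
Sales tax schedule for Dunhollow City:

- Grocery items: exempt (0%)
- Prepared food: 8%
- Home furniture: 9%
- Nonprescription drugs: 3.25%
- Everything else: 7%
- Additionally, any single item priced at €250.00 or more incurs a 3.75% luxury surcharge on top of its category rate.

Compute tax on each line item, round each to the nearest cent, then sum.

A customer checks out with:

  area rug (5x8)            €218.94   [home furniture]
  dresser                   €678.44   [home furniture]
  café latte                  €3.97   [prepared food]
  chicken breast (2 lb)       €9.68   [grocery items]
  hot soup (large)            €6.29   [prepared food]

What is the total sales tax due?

Area rug (5x8) €218.94: home furniture → 9% → €19.70
Dresser €678.44: home furniture → 9% + 3.75% surcharge = 12.75% → €86.50
Café latte €3.97: prepared food → 8% → €0.32
Chicken breast (2 lb) €9.68: grocery items → 0% → €0.00
Hot soup (large) €6.29: prepared food → 8% → €0.50
Total tax = €19.70 + €86.50 + €0.32 + €0.50 = €107.02

€107.02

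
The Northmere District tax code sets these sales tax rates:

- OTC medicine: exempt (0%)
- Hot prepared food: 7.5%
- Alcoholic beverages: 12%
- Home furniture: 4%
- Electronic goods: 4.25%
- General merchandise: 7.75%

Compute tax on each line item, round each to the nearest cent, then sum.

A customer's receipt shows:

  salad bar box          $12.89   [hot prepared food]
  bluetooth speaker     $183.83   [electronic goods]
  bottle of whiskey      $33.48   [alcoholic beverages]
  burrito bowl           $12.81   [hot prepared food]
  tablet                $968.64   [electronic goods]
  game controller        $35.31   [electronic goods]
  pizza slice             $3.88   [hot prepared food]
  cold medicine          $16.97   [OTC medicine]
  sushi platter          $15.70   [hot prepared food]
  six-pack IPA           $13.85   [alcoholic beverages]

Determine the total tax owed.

Salad bar box $12.89: hot prepared food → 7.5% → $0.97
Bluetooth speaker $183.83: electronic goods → 4.25% → $7.81
Bottle of whiskey $33.48: alcoholic beverages → 12% → $4.02
Burrito bowl $12.81: hot prepared food → 7.5% → $0.96
Tablet $968.64: electronic goods → 4.25% → $41.17
Game controller $35.31: electronic goods → 4.25% → $1.50
Pizza slice $3.88: hot prepared food → 7.5% → $0.29
Cold medicine $16.97: OTC medicine → 0% → $0.00
Sushi platter $15.70: hot prepared food → 7.5% → $1.18
Six-pack IPA $13.85: alcoholic beverages → 12% → $1.66
Total tax = $0.97 + $7.81 + $4.02 + $0.96 + $41.17 + $1.50 + $0.29 + $1.18 + $1.66 = $59.56

$59.56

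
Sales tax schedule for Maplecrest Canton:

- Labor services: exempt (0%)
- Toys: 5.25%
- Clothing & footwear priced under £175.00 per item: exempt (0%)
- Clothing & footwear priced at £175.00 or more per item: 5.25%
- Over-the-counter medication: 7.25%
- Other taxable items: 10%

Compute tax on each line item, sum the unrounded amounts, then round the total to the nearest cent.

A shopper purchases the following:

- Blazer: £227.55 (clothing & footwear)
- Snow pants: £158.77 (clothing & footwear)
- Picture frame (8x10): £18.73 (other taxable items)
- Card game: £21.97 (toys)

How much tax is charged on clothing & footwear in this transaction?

Blazer £227.55: clothing & footwear, £175.00 or more → 5.25% → £11.946375
Snow pants £158.77: clothing & footwear, under £175.00 → 0% → £0.00
Tax on clothing & footwear: unrounded sum = £11.946375 → £11.95

£11.95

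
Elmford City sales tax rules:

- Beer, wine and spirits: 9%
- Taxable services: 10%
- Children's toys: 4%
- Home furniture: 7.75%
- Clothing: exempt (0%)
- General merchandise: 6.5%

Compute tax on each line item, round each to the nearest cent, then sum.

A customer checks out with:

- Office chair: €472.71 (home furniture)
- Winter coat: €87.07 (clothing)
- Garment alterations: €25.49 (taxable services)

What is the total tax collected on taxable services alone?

€2.55

Garment alterations €25.49: taxable services → 10% → €2.55
Tax on taxable services = €2.55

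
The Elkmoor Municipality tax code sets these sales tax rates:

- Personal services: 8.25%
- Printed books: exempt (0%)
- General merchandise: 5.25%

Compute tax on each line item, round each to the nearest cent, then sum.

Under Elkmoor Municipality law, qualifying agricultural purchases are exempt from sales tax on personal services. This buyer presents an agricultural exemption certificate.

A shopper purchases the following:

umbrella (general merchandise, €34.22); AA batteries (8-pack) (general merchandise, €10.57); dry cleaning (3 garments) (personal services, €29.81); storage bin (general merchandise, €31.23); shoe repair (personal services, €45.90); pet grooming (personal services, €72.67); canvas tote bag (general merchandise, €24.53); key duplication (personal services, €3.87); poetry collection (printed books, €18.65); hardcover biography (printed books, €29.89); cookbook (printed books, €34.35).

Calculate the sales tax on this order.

€5.28

Umbrella €34.22: general merchandise → 5.25% → €1.80
AA batteries (8-pack) €10.57: general merchandise → 5.25% → €0.55
Dry cleaning (3 garments) €29.81: personal services, buyer-exempt → 0% → €0.00
Storage bin €31.23: general merchandise → 5.25% → €1.64
Shoe repair €45.90: personal services, buyer-exempt → 0% → €0.00
Pet grooming €72.67: personal services, buyer-exempt → 0% → €0.00
Canvas tote bag €24.53: general merchandise → 5.25% → €1.29
Key duplication €3.87: personal services, buyer-exempt → 0% → €0.00
Poetry collection €18.65: printed books → 0% → €0.00
Hardcover biography €29.89: printed books → 0% → €0.00
Cookbook €34.35: printed books → 0% → €0.00
Total tax = €1.80 + €0.55 + €1.64 + €1.29 = €5.28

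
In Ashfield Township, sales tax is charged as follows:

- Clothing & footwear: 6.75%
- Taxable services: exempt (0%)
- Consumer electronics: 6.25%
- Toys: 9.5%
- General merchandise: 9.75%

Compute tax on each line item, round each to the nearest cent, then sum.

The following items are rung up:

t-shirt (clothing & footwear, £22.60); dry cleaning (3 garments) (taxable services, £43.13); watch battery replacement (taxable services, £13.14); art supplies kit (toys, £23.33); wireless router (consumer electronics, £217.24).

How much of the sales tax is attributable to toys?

Art supplies kit £23.33: toys → 9.5% → £2.22
Tax on toys = £2.22

£2.22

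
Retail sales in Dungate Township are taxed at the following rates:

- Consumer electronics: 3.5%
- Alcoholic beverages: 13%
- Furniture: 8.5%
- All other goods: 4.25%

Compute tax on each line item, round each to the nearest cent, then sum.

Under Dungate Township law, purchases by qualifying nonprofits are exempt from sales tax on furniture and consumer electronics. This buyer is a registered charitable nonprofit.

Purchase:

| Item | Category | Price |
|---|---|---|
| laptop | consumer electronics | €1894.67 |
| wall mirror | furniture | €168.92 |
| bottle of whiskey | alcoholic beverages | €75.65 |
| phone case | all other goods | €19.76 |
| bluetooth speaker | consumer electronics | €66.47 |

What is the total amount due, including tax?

Laptop €1894.67: consumer electronics, buyer-exempt → 0% → €0.00
Wall mirror €168.92: furniture, buyer-exempt → 0% → €0.00
Bottle of whiskey €75.65: alcoholic beverages → 13% → €9.83
Phone case €19.76: all other goods → 4.25% → €0.84
Bluetooth speaker €66.47: consumer electronics, buyer-exempt → 0% → €0.00
Subtotal = €2225.47; tax = €10.67; total due = €2236.14

€2236.14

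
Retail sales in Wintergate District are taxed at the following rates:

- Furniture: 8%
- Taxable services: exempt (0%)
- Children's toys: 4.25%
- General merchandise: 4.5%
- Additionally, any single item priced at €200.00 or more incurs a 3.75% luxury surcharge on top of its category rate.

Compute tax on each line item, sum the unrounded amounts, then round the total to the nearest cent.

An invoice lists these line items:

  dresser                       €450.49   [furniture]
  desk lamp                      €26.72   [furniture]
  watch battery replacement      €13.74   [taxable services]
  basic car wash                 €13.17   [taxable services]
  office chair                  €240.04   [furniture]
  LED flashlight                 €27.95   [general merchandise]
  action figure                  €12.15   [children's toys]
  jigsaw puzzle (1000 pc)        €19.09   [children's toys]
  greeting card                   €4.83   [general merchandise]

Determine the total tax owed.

€86.08

Dresser €450.49: furniture → 8% + 3.75% surcharge = 11.75% → €52.932575
Desk lamp €26.72: furniture → 8% → €2.1376
Watch battery replacement €13.74: taxable services → 0% → €0.00
Basic car wash €13.17: taxable services → 0% → €0.00
Office chair €240.04: furniture → 8% + 3.75% surcharge = 11.75% → €28.2047
LED flashlight €27.95: general merchandise → 4.5% → €1.25775
Action figure €12.15: children's toys → 4.25% → €0.516375
Jigsaw puzzle (1000 pc) €19.09: children's toys → 4.25% → €0.811325
Greeting card €4.83: general merchandise → 4.5% → €0.21735
Unrounded tax sum = €86.077675 → €86.08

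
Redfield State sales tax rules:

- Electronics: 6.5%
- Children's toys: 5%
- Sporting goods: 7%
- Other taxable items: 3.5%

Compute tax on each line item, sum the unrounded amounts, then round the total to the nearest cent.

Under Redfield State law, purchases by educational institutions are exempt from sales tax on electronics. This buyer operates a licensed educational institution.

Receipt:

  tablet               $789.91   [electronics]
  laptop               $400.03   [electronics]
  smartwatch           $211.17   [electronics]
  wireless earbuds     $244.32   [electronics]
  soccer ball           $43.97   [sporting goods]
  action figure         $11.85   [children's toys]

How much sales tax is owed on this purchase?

Tablet $789.91: electronics, buyer-exempt → 0% → $0.00
Laptop $400.03: electronics, buyer-exempt → 0% → $0.00
Smartwatch $211.17: electronics, buyer-exempt → 0% → $0.00
Wireless earbuds $244.32: electronics, buyer-exempt → 0% → $0.00
Soccer ball $43.97: sporting goods → 7% → $3.0779
Action figure $11.85: children's toys → 5% → $0.5925
Unrounded tax sum = $3.6704 → $3.67

$3.67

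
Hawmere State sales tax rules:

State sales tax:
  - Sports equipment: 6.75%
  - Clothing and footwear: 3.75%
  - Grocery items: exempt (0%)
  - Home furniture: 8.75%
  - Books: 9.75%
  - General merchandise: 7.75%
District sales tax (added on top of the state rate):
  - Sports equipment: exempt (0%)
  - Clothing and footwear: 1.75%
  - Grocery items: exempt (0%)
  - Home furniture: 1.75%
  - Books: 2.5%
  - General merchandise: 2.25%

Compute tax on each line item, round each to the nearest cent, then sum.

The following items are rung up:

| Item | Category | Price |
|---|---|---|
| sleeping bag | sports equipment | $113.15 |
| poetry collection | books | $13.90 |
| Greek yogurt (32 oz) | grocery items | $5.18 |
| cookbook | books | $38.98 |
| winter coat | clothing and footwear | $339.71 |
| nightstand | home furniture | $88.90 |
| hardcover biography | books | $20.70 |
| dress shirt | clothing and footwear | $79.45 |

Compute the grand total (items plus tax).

$749.01

Sleeping bag $113.15: sports equipment → 6.75% + 0% district = 6.75% → $7.64
Poetry collection $13.90: books → 9.75% + 2.5% district = 12.25% → $1.70
Greek yogurt (32 oz) $5.18: grocery items → 0% + 0% district = 0% → $0.00
Cookbook $38.98: books → 9.75% + 2.5% district = 12.25% → $4.78
Winter coat $339.71: clothing and footwear → 3.75% + 1.75% district = 5.5% → $18.68
Nightstand $88.90: home furniture → 8.75% + 1.75% district = 10.5% → $9.33
Hardcover biography $20.70: books → 9.75% + 2.5% district = 12.25% → $2.54
Dress shirt $79.45: clothing and footwear → 3.75% + 1.75% district = 5.5% → $4.37
Subtotal = $699.97; tax = $49.04; total due = $749.01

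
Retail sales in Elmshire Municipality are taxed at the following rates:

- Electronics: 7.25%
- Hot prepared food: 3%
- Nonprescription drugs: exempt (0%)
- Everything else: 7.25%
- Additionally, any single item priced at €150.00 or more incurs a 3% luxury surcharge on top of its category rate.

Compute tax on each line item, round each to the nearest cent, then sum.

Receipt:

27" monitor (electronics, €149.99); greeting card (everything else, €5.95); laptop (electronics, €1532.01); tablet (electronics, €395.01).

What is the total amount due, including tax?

27" monitor €149.99: electronics → 7.25% → €10.87
Greeting card €5.95: everything else → 7.25% → €0.43
Laptop €1532.01: electronics → 7.25% + 3% surcharge = 10.25% → €157.03
Tablet €395.01: electronics → 7.25% + 3% surcharge = 10.25% → €40.49
Subtotal = €2082.96; tax = €208.82; total due = €2291.78

€2291.78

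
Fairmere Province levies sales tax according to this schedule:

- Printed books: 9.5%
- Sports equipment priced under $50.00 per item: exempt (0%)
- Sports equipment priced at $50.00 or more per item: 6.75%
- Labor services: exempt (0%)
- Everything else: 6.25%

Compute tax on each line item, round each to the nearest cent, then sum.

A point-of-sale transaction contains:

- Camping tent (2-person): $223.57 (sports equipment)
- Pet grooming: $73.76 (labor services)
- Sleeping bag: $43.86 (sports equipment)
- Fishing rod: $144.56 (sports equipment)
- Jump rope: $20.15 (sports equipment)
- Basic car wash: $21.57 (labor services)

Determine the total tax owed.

Camping tent (2-person) $223.57: sports equipment, $50.00 or more → 6.75% → $15.09
Pet grooming $73.76: labor services → 0% → $0.00
Sleeping bag $43.86: sports equipment, under $50.00 → 0% → $0.00
Fishing rod $144.56: sports equipment, $50.00 or more → 6.75% → $9.76
Jump rope $20.15: sports equipment, under $50.00 → 0% → $0.00
Basic car wash $21.57: labor services → 0% → $0.00
Total tax = $15.09 + $9.76 = $24.85

$24.85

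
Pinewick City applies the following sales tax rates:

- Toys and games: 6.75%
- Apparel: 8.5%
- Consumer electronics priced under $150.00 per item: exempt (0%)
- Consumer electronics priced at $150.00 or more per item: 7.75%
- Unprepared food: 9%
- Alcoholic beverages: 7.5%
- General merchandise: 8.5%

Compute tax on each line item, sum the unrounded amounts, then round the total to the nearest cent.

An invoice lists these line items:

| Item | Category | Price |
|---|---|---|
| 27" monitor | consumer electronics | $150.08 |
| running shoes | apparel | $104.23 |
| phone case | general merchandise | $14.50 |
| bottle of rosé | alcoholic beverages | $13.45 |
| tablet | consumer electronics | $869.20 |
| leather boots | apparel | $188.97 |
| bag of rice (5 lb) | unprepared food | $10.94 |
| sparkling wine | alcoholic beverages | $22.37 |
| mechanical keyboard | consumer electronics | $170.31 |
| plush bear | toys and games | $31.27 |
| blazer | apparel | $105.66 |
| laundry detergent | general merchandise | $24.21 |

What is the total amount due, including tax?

$1840.36

27" monitor $150.08: consumer electronics, $150.00 or more → 7.75% → $11.6312
Running shoes $104.23: apparel → 8.5% → $8.85955
Phone case $14.50: general merchandise → 8.5% → $1.2325
Bottle of rosé $13.45: alcoholic beverages → 7.5% → $1.00875
Tablet $869.20: consumer electronics, $150.00 or more → 7.75% → $67.363
Leather boots $188.97: apparel → 8.5% → $16.06245
Bag of rice (5 lb) $10.94: unprepared food → 9% → $0.9846
Sparkling wine $22.37: alcoholic beverages → 7.5% → $1.67775
Mechanical keyboard $170.31: consumer electronics, $150.00 or more → 7.75% → $13.199025
Plush bear $31.27: toys and games → 6.75% → $2.110725
Blazer $105.66: apparel → 8.5% → $8.9811
Laundry detergent $24.21: general merchandise → 8.5% → $2.05785
Subtotal = $1705.19; unrounded tax = $135.1685 → $135.17; total due = $1840.36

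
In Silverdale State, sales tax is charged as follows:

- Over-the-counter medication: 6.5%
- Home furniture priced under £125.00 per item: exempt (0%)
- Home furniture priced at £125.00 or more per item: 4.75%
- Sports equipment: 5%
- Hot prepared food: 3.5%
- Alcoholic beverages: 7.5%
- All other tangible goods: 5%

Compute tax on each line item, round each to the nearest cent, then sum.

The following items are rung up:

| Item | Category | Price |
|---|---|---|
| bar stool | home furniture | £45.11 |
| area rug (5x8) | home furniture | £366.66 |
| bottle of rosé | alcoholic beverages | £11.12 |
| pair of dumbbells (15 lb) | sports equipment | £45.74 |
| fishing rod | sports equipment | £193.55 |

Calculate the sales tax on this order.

£30.22

Bar stool £45.11: home furniture, under £125.00 → 0% → £0.00
Area rug (5x8) £366.66: home furniture, £125.00 or more → 4.75% → £17.42
Bottle of rosé £11.12: alcoholic beverages → 7.5% → £0.83
Pair of dumbbells (15 lb) £45.74: sports equipment → 5% → £2.29
Fishing rod £193.55: sports equipment → 5% → £9.68
Total tax = £17.42 + £0.83 + £2.29 + £9.68 = £30.22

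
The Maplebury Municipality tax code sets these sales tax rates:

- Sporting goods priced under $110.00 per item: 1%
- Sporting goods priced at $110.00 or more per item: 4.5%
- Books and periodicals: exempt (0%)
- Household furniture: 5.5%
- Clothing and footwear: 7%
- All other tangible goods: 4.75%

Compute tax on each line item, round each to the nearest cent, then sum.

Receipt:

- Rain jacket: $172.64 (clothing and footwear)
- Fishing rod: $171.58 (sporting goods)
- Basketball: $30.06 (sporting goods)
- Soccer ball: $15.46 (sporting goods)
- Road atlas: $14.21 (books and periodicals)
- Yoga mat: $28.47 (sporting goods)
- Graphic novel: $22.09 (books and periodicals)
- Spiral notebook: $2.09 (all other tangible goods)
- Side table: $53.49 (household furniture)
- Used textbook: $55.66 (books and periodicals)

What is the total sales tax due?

$23.57

Rain jacket $172.64: clothing and footwear → 7% → $12.08
Fishing rod $171.58: sporting goods, $110.00 or more → 4.5% → $7.72
Basketball $30.06: sporting goods, under $110.00 → 1% → $0.30
Soccer ball $15.46: sporting goods, under $110.00 → 1% → $0.15
Road atlas $14.21: books and periodicals → 0% → $0.00
Yoga mat $28.47: sporting goods, under $110.00 → 1% → $0.28
Graphic novel $22.09: books and periodicals → 0% → $0.00
Spiral notebook $2.09: all other tangible goods → 4.75% → $0.10
Side table $53.49: household furniture → 5.5% → $2.94
Used textbook $55.66: books and periodicals → 0% → $0.00
Total tax = $12.08 + $7.72 + $0.30 + $0.15 + $0.28 + $0.10 + $2.94 = $23.57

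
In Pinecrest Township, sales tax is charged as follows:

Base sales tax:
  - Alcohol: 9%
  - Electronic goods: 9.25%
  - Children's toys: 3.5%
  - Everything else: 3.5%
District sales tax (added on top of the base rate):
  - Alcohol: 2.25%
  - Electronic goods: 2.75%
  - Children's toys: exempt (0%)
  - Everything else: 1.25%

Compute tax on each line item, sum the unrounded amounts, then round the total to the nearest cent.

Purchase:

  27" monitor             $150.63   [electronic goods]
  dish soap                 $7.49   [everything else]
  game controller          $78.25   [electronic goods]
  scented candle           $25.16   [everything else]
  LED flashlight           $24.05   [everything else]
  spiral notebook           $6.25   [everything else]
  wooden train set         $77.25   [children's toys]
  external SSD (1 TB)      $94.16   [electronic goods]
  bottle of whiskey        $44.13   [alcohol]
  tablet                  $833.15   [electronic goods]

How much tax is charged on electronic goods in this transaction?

27" monitor $150.63: electronic goods → 9.25% + 2.75% district = 12% → $18.0756
Game controller $78.25: electronic goods → 9.25% + 2.75% district = 12% → $9.39
External SSD (1 TB) $94.16: electronic goods → 9.25% + 2.75% district = 12% → $11.2992
Tablet $833.15: electronic goods → 9.25% + 2.75% district = 12% → $99.978
Tax on electronic goods: unrounded sum = $138.7428 → $138.74

$138.74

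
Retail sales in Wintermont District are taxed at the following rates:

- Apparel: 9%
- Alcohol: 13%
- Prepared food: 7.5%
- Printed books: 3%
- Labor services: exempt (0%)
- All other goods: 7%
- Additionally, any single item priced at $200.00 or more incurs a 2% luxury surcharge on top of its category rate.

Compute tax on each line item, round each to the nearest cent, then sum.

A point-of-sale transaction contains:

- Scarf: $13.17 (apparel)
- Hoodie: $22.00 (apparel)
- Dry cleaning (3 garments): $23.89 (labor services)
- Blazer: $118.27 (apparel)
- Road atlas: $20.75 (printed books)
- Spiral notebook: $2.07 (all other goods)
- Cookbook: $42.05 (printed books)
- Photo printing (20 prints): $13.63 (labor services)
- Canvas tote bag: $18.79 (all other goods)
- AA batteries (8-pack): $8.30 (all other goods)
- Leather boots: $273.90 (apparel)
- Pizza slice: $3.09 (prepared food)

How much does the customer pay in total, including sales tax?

Scarf $13.17: apparel → 9% → $1.19
Hoodie $22.00: apparel → 9% → $1.98
Dry cleaning (3 garments) $23.89: labor services → 0% → $0.00
Blazer $118.27: apparel → 9% → $10.64
Road atlas $20.75: printed books → 3% → $0.62
Spiral notebook $2.07: all other goods → 7% → $0.14
Cookbook $42.05: printed books → 3% → $1.26
Photo printing (20 prints) $13.63: labor services → 0% → $0.00
Canvas tote bag $18.79: all other goods → 7% → $1.32
AA batteries (8-pack) $8.30: all other goods → 7% → $0.58
Leather boots $273.90: apparel → 9% + 2% surcharge = 11% → $30.13
Pizza slice $3.09: prepared food → 7.5% → $0.23
Subtotal = $559.91; tax = $48.09; total due = $608.00

$608.00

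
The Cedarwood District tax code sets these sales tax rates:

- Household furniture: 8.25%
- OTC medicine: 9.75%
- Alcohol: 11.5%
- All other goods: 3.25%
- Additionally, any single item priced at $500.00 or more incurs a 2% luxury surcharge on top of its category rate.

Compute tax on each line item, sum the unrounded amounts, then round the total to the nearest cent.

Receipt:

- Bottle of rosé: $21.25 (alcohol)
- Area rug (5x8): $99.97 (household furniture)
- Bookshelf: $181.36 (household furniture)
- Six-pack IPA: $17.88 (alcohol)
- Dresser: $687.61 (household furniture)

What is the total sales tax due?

Bottle of rosé $21.25: alcohol → 11.5% → $2.44375
Area rug (5x8) $99.97: household furniture → 8.25% → $8.247525
Bookshelf $181.36: household furniture → 8.25% → $14.9622
Six-pack IPA $17.88: alcohol → 11.5% → $2.0562
Dresser $687.61: household furniture → 8.25% + 2% surcharge = 10.25% → $70.480025
Unrounded tax sum = $98.1897 → $98.19

$98.19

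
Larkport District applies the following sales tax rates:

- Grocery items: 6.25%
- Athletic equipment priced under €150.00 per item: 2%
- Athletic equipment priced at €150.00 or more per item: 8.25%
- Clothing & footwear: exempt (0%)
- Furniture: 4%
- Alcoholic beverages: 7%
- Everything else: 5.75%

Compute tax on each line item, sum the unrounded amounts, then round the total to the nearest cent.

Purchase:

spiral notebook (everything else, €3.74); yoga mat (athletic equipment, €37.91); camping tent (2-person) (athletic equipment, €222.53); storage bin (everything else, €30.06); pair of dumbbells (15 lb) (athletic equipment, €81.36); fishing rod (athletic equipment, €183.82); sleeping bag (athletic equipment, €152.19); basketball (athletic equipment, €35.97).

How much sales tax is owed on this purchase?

€51.13

Spiral notebook €3.74: everything else → 5.75% → €0.21505
Yoga mat €37.91: athletic equipment, under €150.00 → 2% → €0.7582
Camping tent (2-person) €222.53: athletic equipment, €150.00 or more → 8.25% → €18.358725
Storage bin €30.06: everything else → 5.75% → €1.72845
Pair of dumbbells (15 lb) €81.36: athletic equipment, under €150.00 → 2% → €1.6272
Fishing rod €183.82: athletic equipment, €150.00 or more → 8.25% → €15.16515
Sleeping bag €152.19: athletic equipment, €150.00 or more → 8.25% → €12.555675
Basketball €35.97: athletic equipment, under €150.00 → 2% → €0.7194
Unrounded tax sum = €51.12785 → €51.13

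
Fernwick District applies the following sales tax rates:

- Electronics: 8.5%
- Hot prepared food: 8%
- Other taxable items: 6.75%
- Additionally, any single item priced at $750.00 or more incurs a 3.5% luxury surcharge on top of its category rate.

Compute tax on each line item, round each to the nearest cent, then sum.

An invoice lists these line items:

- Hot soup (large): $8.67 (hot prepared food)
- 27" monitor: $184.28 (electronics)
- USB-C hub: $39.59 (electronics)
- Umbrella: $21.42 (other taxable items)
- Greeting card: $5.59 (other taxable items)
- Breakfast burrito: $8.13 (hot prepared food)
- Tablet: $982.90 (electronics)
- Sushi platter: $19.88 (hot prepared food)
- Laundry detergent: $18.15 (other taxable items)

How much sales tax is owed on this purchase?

$142.97

Hot soup (large) $8.67: hot prepared food → 8% → $0.69
27" monitor $184.28: electronics → 8.5% → $15.66
USB-C hub $39.59: electronics → 8.5% → $3.37
Umbrella $21.42: other taxable items → 6.75% → $1.45
Greeting card $5.59: other taxable items → 6.75% → $0.38
Breakfast burrito $8.13: hot prepared food → 8% → $0.65
Tablet $982.90: electronics → 8.5% + 3.5% surcharge = 12% → $117.95
Sushi platter $19.88: hot prepared food → 8% → $1.59
Laundry detergent $18.15: other taxable items → 6.75% → $1.23
Total tax = $0.69 + $15.66 + $3.37 + $1.45 + $0.38 + $0.65 + $117.95 + $1.59 + $1.23 = $142.97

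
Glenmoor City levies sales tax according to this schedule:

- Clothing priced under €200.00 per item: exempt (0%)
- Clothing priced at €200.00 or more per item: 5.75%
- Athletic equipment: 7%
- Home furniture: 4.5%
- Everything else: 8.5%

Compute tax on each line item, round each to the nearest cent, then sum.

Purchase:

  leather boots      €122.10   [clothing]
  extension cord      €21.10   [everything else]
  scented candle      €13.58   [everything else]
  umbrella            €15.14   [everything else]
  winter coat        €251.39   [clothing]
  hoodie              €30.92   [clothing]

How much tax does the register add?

€18.68

Leather boots €122.10: clothing, under €200.00 → 0% → €0.00
Extension cord €21.10: everything else → 8.5% → €1.79
Scented candle €13.58: everything else → 8.5% → €1.15
Umbrella €15.14: everything else → 8.5% → €1.29
Winter coat €251.39: clothing, €200.00 or more → 5.75% → €14.45
Hoodie €30.92: clothing, under €200.00 → 0% → €0.00
Total tax = €1.79 + €1.15 + €1.29 + €14.45 = €18.68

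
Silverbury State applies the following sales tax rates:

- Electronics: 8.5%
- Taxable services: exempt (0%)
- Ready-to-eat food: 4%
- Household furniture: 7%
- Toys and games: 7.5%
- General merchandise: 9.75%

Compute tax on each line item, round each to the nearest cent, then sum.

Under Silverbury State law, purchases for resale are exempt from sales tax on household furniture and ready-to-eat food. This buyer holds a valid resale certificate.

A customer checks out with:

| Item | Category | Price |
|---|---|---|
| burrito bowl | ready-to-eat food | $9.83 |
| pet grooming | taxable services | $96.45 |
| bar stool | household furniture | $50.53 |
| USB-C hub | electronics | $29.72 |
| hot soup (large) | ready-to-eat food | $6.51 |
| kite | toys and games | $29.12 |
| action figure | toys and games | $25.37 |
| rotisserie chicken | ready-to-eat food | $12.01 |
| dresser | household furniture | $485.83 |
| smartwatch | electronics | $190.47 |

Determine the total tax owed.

$22.80

Burrito bowl $9.83: ready-to-eat food, buyer-exempt → 0% → $0.00
Pet grooming $96.45: taxable services → 0% → $0.00
Bar stool $50.53: household furniture, buyer-exempt → 0% → $0.00
USB-C hub $29.72: electronics → 8.5% → $2.53
Hot soup (large) $6.51: ready-to-eat food, buyer-exempt → 0% → $0.00
Kite $29.12: toys and games → 7.5% → $2.18
Action figure $25.37: toys and games → 7.5% → $1.90
Rotisserie chicken $12.01: ready-to-eat food, buyer-exempt → 0% → $0.00
Dresser $485.83: household furniture, buyer-exempt → 0% → $0.00
Smartwatch $190.47: electronics → 8.5% → $16.19
Total tax = $2.53 + $2.18 + $1.90 + $16.19 = $22.80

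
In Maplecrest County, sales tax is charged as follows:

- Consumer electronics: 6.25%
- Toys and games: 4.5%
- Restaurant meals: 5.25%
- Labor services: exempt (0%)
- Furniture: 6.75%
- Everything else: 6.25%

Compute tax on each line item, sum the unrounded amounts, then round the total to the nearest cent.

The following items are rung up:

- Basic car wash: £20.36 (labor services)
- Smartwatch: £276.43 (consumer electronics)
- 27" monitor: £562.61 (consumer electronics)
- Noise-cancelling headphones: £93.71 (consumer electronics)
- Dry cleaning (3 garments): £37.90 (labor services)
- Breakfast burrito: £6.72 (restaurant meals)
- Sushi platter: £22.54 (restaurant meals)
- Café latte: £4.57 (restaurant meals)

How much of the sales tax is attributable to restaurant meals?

Breakfast burrito £6.72: restaurant meals → 5.25% → £0.3528
Sushi platter £22.54: restaurant meals → 5.25% → £1.18335
Café latte £4.57: restaurant meals → 5.25% → £0.239925
Tax on restaurant meals: unrounded sum = £1.776075 → £1.78

£1.78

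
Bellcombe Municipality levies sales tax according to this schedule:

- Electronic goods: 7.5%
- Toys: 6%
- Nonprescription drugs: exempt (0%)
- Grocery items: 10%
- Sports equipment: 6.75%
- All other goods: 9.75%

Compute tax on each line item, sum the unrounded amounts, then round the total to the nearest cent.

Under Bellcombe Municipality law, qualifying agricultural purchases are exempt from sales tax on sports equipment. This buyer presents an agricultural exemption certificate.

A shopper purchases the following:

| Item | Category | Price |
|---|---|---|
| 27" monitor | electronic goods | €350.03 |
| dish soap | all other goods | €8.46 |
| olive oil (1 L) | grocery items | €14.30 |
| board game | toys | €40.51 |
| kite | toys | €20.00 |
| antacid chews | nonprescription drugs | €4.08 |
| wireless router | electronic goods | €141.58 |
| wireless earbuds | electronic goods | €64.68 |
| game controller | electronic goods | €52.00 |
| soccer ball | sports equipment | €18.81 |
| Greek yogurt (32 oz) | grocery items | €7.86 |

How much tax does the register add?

27" monitor €350.03: electronic goods → 7.5% → €26.25225
Dish soap €8.46: all other goods → 9.75% → €0.82485
Olive oil (1 L) €14.30: grocery items → 10% → €1.43
Board game €40.51: toys → 6% → €2.4306
Kite €20.00: toys → 6% → €1.20
Antacid chews €4.08: nonprescription drugs → 0% → €0.00
Wireless router €141.58: electronic goods → 7.5% → €10.6185
Wireless earbuds €64.68: electronic goods → 7.5% → €4.851
Game controller €52.00: electronic goods → 7.5% → €3.90
Soccer ball €18.81: sports equipment, buyer-exempt → 0% → €0.00
Greek yogurt (32 oz) €7.86: grocery items → 10% → €0.786
Unrounded tax sum = €52.2932 → €52.29

€52.29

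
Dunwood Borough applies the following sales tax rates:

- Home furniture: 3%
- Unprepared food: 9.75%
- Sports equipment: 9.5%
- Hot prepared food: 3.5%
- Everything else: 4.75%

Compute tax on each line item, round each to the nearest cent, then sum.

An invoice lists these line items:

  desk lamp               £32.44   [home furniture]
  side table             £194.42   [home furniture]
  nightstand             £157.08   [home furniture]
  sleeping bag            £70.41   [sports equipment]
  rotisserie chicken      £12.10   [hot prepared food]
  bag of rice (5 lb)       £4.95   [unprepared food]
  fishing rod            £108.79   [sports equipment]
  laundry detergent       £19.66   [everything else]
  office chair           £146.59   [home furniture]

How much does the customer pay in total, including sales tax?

Desk lamp £32.44: home furniture → 3% → £0.97
Side table £194.42: home furniture → 3% → £5.83
Nightstand £157.08: home furniture → 3% → £4.71
Sleeping bag £70.41: sports equipment → 9.5% → £6.69
Rotisserie chicken £12.10: hot prepared food → 3.5% → £0.42
Bag of rice (5 lb) £4.95: unprepared food → 9.75% → £0.48
Fishing rod £108.79: sports equipment → 9.5% → £10.34
Laundry detergent £19.66: everything else → 4.75% → £0.93
Office chair £146.59: home furniture → 3% → £4.40
Subtotal = £746.44; tax = £34.77; total due = £781.21

£781.21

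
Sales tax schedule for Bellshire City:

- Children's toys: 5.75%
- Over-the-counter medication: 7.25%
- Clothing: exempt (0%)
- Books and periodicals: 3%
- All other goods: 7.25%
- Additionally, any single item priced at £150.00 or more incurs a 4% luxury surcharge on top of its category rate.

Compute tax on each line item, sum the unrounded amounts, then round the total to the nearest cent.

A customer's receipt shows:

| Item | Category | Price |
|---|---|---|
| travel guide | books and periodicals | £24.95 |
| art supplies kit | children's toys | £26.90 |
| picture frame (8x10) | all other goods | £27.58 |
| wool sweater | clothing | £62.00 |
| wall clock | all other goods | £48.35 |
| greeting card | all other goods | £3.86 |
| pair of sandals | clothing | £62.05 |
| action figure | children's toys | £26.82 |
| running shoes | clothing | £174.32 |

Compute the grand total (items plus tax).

£473.42

Travel guide £24.95: books and periodicals → 3% → £0.7485
Art supplies kit £26.90: children's toys → 5.75% → £1.54675
Picture frame (8x10) £27.58: all other goods → 7.25% → £1.99955
Wool sweater £62.00: clothing → 0% → £0.00
Wall clock £48.35: all other goods → 7.25% → £3.505375
Greeting card £3.86: all other goods → 7.25% → £0.27985
Pair of sandals £62.05: clothing → 0% → £0.00
Action figure £26.82: children's toys → 5.75% → £1.54215
Running shoes £174.32: clothing → 0% + 4% surcharge = 4% → £6.9728
Subtotal = £456.83; unrounded tax = £16.594975 → £16.59; total due = £473.42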